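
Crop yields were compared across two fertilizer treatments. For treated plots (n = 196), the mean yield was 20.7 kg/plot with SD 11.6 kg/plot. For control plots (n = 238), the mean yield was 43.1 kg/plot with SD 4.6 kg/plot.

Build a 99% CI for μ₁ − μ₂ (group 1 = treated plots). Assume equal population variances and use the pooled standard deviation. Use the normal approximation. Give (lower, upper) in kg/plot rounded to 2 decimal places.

(-24.51, -20.29)

Pooled variance s_p² = [195·11.6² + 237·4.6²] / (196+238−2) = 72.3475, so s_p = 8.5057.
SE_diff = s_p·√(1/n₁ + 1/n₂) = 8.5057·√(1/196 + 1/238) = 0.8204.
z* = 2.576; margin = 2.576 × 0.8204 = 2.1134.
Difference = 20.7 − 43.1 = -22.4000.
-22.4000 ± 2.1134 → (-24.51, -20.29).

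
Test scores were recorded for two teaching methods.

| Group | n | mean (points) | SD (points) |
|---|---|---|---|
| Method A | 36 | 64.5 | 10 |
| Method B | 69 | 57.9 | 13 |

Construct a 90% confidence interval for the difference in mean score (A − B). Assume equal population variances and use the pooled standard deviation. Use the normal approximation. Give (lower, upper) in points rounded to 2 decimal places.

(2.52, 10.68)

Pooled variance s_p² = [35·10² + 68·13²] / (36+69−2) = 145.5534, so s_p = 12.0646.
SE_diff = s_p·√(1/n₁ + 1/n₂) = 12.0646·√(1/36 + 1/69) = 2.4805.
z* = 1.645; margin = 1.645 × 2.4805 = 4.0804.
Difference = 64.5 − 57.9 = 6.6000.
6.6000 ± 4.0804 → (2.52, 10.68).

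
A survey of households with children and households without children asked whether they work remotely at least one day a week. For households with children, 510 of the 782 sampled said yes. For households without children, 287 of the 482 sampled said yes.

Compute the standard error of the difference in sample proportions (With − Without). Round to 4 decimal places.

0.0281

p̂₁ = 510/782 = 0.6522 and p̂₂ = 287/482 = 0.5954.
SE₁ = √(p̂₁(1−p̂₁)/n₁) = √(0.6522·0.3478/782) = 0.01703; SE₂ = √(0.5954·0.4046/482) = 0.02236.
Independent samples: SE of the difference = √(SE₁² + SE₂²) = √(0.0002900209 + 0.0004999696) = 0.02811.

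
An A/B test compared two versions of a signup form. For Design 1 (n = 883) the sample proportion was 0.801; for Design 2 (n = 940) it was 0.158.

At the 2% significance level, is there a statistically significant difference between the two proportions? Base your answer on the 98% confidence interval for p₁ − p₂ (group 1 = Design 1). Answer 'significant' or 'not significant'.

significant

SE₁ = √(p̂₁(1−p̂₁)/n₁) = √(0.8010·0.1990/883) = 0.01344; SE₂ = √(0.1580·0.8420/940) = 0.01190.
Independent samples: SE of the difference = √(SE₁² + SE₂²) = √(0.0001806336 + 0.00014161) = 0.01795.
z* for 98% confidence is 2.326, so the margin of error is 2.326 × 0.01795 = 0.04175.
Point estimate p̂₁ − p̂₂ = 0.8010 − 0.1580 = 0.6430.
0.6430 ± 0.04175 → (0.60125, 0.68475).
The interval (0.60125, 0.68475) does not contain 0, so the difference is significant.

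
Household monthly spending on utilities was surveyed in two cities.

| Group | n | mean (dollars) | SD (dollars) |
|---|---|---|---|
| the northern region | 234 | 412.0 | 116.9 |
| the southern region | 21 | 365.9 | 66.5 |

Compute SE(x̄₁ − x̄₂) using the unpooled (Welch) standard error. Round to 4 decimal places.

Standard errors of each mean: 116.9/√234 = 7.6420 and 66.5/√21 = 14.5115.
SE(x̄₁ − x̄₂) = √(7.6420² + 14.5115²) = 16.4007 for independent samples with unequal variances.

16.4007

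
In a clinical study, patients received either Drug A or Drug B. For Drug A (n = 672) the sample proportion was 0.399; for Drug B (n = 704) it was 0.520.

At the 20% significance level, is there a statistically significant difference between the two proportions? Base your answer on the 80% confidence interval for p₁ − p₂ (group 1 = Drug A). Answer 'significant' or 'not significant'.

SE₁ = √(p̂₁(1−p̂₁)/n₁) = √(0.3990·0.6010/672) = 0.01889; SE₂ = √(0.5200·0.4800/704) = 0.01883.
Independent samples: SE of the difference = √(SE₁² + SE₂²) = √(0.0003568321 + 0.0003545689) = 0.02667.
z* for 80% confidence is 1.282, so the margin of error is 1.282 × 0.02667 = 0.03419.
Point estimate p̂₁ − p̂₂ = 0.3990 − 0.5200 = -0.1210.
-0.1210 ± 0.03419 → (-0.15519, -0.08681).
The interval (-0.15519, -0.08681) does not contain 0, so the difference is significant.

significant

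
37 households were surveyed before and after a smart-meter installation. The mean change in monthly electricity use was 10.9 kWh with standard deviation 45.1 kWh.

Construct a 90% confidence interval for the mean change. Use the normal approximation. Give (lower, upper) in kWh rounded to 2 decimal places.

This is a matched-pairs design, so SE = s_d/√n = 45.1/√37 = 7.4144.
Margin = 1.645 × 7.4144 = 12.1967; the interval is 10.9 ± 12.1967 = (-1.30, 23.10).

(-1.30, 23.10)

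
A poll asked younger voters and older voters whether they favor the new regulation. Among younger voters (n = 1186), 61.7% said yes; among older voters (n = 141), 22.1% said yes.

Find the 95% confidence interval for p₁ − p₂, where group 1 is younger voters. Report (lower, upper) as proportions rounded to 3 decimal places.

SE₁ = √(p̂₁(1−p̂₁)/n₁) = √(0.6170·0.3830/1186) = 0.01412; SE₂ = √(0.2210·0.7790/141) = 0.03494.
Independent samples: SE of the difference = √(SE₁² + SE₂²) = √(0.0001993744 + 0.0012208036) = 0.03769.
z* for 95% confidence is 1.960, so the margin of error is 1.960 × 0.03769 = 0.07387.
Point estimate p̂₁ − p̂₂ = 0.6170 − 0.2210 = 0.3960.
0.3960 ± 0.07387 → (0.322, 0.470).

(0.322, 0.470)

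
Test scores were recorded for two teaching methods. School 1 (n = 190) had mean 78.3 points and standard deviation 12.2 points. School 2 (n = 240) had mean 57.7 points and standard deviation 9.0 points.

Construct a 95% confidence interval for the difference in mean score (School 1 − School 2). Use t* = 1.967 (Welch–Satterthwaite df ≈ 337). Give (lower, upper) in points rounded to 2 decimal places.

Per-group SEs: s₁/√n₁ = 12.2/√190 = 0.8851, s₂/√n₂ = 9.0/√240 = 0.5809.
Unpooled SE of the difference: √(0.78340201 + 0.33744481) = 1.0587.
Margin of error = t* · SE = 1.967 × 1.0587 = 2.0825.
x̄₁ − x̄₂ = 78.3 − 57.7 = 20.6000.
CI: 20.6000 ± 2.0825 = (18.52, 22.68).

(18.52, 22.68)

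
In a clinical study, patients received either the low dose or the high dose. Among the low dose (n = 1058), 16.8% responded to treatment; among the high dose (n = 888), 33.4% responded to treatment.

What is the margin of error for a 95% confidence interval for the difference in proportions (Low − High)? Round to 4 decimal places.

0.0383

SE₁ = √(p̂₁(1−p̂₁)/n₁) = √(0.1680·0.8320/1058) = 0.01149; SE₂ = √(0.3340·0.6660/888) = 0.01583.
Independent samples: SE of the difference = √(SE₁² + SE₂²) = √(0.0001320201 + 0.0002505889) = 0.01956.
z* for 95% confidence is 1.960, so the margin of error is 1.960 × 0.01956 = 0.03834.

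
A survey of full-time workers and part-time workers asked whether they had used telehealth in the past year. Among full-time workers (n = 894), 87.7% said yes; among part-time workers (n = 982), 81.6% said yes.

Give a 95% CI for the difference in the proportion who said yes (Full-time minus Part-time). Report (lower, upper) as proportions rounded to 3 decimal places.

SE₁ = √(p̂₁(1−p̂₁)/n₁) = √(0.8770·0.1230/894) = 0.01098; SE₂ = √(0.8160·0.1840/982) = 0.01237.
Independent samples: SE of the difference = √(SE₁² + SE₂²) = √(0.0001205604 + 0.0001530169) = 0.01654.
z* for 95% confidence is 1.960, so the margin of error is 1.960 × 0.01654 = 0.03242.
Point estimate p̂₁ − p̂₂ = 0.8770 − 0.8160 = 0.0610.
0.0610 ± 0.03242 → (0.029, 0.093).

(0.029, 0.093)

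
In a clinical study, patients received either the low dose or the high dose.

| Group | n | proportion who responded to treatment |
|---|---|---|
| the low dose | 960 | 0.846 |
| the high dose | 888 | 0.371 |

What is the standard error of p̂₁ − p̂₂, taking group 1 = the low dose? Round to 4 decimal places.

0.0200

Each SE is √(p̂(1−p̂)/n): √(0.8460·0.1540/960) = 0.01165 and √(0.3710·0.6290/888) = 0.01621.
SE(p̂₁ − p̂₂) = √(SE₁² + SE₂²) = √(0.0001357225 + 0.0002627641) = 0.01996, since the two samples are independent.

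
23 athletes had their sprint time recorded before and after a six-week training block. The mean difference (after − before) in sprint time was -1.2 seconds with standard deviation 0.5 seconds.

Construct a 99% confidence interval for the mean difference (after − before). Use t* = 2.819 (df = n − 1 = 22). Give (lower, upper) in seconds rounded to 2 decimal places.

This is a matched-pairs design, so SE = s_d/√n = 0.5/√23 = 0.1043.
Margin = 2.819 × 0.1043 = 0.2940; the interval is -1.2 ± 0.2940 = (-1.49, -0.91).

(-1.49, -0.91)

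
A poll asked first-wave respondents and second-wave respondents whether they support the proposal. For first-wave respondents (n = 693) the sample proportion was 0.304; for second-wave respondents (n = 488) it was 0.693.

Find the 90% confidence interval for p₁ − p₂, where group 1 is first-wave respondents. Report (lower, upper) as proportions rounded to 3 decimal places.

(-0.434, -0.344)

SE₁ = √(p̂₁(1−p̂₁)/n₁) = √(0.3040·0.6960/693) = 0.01747; SE₂ = √(0.6930·0.3070/488) = 0.02088.
Independent samples: SE of the difference = √(SE₁² + SE₂²) = √(0.0003052009 + 0.0004359744) = 0.02722.
z* for 90% confidence is 1.645, so the margin of error is 1.645 × 0.02722 = 0.04478.
Point estimate p̂₁ − p̂₂ = 0.3040 − 0.6930 = -0.3890.
-0.3890 ± 0.04478 → (-0.434, -0.344).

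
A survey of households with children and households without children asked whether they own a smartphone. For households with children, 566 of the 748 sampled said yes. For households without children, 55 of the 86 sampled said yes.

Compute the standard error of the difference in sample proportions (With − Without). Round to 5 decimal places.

p̂₁ = 566/748 = 0.7567 and p̂₂ = 55/86 = 0.6395.
SE₁ = √(p̂₁(1−p̂₁)/n₁) = √(0.7567·0.2433/748) = 0.01569; SE₂ = √(0.6395·0.3605/86) = 0.05178.
Independent samples: SE of the difference = √(SE₁² + SE₂²) = √(0.0002461761 + 0.0026811684) = 0.05410.

0.05410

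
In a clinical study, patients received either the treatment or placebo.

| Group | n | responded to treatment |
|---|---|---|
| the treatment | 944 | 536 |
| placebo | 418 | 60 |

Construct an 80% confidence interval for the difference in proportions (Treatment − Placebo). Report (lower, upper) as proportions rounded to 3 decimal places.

p̂₁ = 536/944 = 0.5678 and p̂₂ = 60/418 = 0.1435.
SE₁ = √(p̂₁(1−p̂₁)/n₁) = √(0.5678·0.4322/944) = 0.01612; SE₂ = √(0.1435·0.8565/418) = 0.01715.
Independent samples: SE of the difference = √(SE₁² + SE₂²) = √(0.0002598544 + 0.0002941225) = 0.02354.
z* for 80% confidence is 1.282, so the margin of error is 1.282 × 0.02354 = 0.03018.
Point estimate p̂₁ − p̂₂ = 0.5678 − 0.1435 = 0.4243.
0.4243 ± 0.03018 → (0.394, 0.454).

(0.394, 0.454)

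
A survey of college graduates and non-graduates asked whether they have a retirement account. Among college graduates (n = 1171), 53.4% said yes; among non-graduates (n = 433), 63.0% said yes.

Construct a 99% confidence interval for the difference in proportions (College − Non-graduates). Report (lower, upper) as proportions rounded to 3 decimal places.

The two standard errors are √(0.5340×0.4660/1171) = 0.01458 and √(0.6300×0.3700/433) = 0.02320.
Because the samples are independent, SE_diff = √(0.01458² + 0.02320²) = 0.02740.
Using z* = 2.576 for 99%, ME = 2.576 × 0.02740 = 0.07058.
p̂₁ − p̂₂ = -0.0960; interval -0.0960 ± 0.07058 gives (-0.167, -0.025).

(-0.167, -0.025)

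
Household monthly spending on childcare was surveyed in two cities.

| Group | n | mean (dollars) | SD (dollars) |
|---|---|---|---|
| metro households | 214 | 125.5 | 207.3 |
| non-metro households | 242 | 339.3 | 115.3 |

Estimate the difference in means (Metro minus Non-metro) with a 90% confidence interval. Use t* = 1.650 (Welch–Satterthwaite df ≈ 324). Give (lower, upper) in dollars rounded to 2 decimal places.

(-240.19, -187.41)

Standard errors of each mean: 207.3/√214 = 14.1707 and 115.3/√242 = 7.4118.
SE(x̄₁ − x̄₂) = √(14.1707² + 7.4118²) = 15.9920 for independent samples with unequal variances.
With t* = 1.650, the margin is 1.650 × 15.9920 = 26.3868.
x̄₁ − x̄₂ = 125.5 − 339.3 = -213.8000; the interval is -213.8000 ± 26.3868 = (-240.19, -187.41).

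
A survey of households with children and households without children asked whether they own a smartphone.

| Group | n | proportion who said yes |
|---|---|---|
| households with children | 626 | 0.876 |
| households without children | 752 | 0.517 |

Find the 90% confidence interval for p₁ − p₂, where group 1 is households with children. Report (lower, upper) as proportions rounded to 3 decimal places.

Each SE is √(p̂(1−p̂)/n): √(0.8760·0.1240/626) = 0.01317 and √(0.5170·0.4830/752) = 0.01822.
SE(p̂₁ − p̂₂) = √(SE₁² + SE₂²) = √(0.0001734489 + 0.0003319684) = 0.02248, since the two samples are independent.
At 90% confidence z* = 1.645; margin = 1.645 × 0.02248 = 0.03698.
The difference is 0.8760 − 0.5170 = 0.3590, so the interval is 0.3590 ± 0.03698 = (0.322, 0.396).

(0.322, 0.396)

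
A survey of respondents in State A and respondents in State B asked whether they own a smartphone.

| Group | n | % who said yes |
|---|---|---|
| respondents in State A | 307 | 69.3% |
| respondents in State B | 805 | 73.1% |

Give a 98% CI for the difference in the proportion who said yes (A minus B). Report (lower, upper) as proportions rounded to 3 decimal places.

(-0.109, 0.033)

SE₁ = √(p̂₁(1−p̂₁)/n₁) = √(0.6930·0.3070/307) = 0.02632; SE₂ = √(0.7310·0.2690/805) = 0.01563.
Independent samples: SE of the difference = √(SE₁² + SE₂²) = √(0.0006927424 + 0.0002442969) = 0.03061.
z* for 98% confidence is 2.326, so the margin of error is 2.326 × 0.03061 = 0.07120.
Point estimate p̂₁ − p̂₂ = 0.6930 − 0.7310 = -0.0380.
-0.0380 ± 0.07120 → (-0.109, 0.033).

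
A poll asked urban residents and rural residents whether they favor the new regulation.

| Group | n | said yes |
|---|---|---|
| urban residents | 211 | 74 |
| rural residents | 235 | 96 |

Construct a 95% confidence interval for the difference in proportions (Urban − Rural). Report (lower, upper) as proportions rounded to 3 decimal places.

First, p̂₁ = 74/211 = 0.3507; p̂₂ = 96/235 = 0.4085.
The two standard errors are √(0.3507×0.6493/211) = 0.03285 and √(0.4085×0.5915/235) = 0.03207.
Because the samples are independent, SE_diff = √(0.03285² + 0.03207²) = 0.04591.
Using z* = 1.960 for 95%, ME = 1.960 × 0.04591 = 0.08998.
p̂₁ − p̂₂ = -0.0578; interval -0.0578 ± 0.08998 gives (-0.148, 0.032).

(-0.148, 0.032)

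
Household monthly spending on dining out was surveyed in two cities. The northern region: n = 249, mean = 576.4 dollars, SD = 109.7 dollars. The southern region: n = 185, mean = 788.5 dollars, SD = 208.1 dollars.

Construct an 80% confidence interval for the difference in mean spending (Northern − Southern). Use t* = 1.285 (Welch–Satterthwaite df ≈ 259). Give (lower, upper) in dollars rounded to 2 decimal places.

Per-group SEs: s₁/√n₁ = 109.7/√249 = 6.9520, s₂/√n₂ = 208.1/√185 = 15.2998.
Unpooled SE of the difference: √(48.330304 + 234.08388004) = 16.8052.
Margin of error = t* · SE = 1.285 × 16.8052 = 21.5947.
x̄₁ − x̄₂ = 576.4 − 788.5 = -212.1000.
CI: -212.1000 ± 21.5947 = (-233.69, -190.51).

(-233.69, -190.51)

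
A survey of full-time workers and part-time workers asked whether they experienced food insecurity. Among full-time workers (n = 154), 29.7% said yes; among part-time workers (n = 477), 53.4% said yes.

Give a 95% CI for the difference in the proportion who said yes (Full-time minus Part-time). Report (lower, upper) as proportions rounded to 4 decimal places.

The two standard errors are √(0.2970×0.7030/154) = 0.03682 and √(0.5340×0.4660/477) = 0.02284.
Because the samples are independent, SE_diff = √(0.03682² + 0.02284²) = 0.04333.
Using z* = 1.960 for 95%, ME = 1.960 × 0.04333 = 0.08493.
p̂₁ − p̂₂ = -0.2370; interval -0.2370 ± 0.08493 gives (-0.3219, -0.1521).

(-0.3219, -0.1521)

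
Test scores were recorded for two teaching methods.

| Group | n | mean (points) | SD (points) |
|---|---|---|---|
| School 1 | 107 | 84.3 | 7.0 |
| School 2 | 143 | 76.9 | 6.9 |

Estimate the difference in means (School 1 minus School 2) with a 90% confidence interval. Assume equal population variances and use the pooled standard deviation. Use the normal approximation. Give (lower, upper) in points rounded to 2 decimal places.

s_p = √[((n₁−1)s₁² + (n₂−1)s₂²)/(n₁+n₂−2)] = √[(106·7.0² + 142·6.9²)/248] = 6.9429.
SE = 6.9429·√(1/107 + 1/143) = 0.8875.
With z* = 1.645, margin = 1.645 × 0.8875 = 1.4599.
x̄₁ − x̄₂ = 84.3 − 76.9 = 7.4000; interval 7.4000 ± 1.4599 = (5.94, 8.86).

(5.94, 8.86)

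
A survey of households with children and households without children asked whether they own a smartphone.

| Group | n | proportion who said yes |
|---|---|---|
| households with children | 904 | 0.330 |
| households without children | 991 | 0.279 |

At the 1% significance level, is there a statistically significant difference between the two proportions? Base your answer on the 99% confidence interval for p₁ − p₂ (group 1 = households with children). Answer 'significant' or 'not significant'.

not significant

Each SE is √(p̂(1−p̂)/n): √(0.3300·0.6700/904) = 0.01564 and √(0.2790·0.7210/991) = 0.01425.
SE(p̂₁ − p̂₂) = √(SE₁² + SE₂²) = √(0.0002446096 + 0.0002030625) = 0.02116, since the two samples are independent.
At 99% confidence z* = 2.576; margin = 2.576 × 0.02116 = 0.05451.
The difference is 0.3300 − 0.2790 = 0.0510, so the interval is 0.0510 ± 0.05451 = (-0.00351, 0.10551).
The interval (-0.00351, 0.10551) contains 0, so the difference is not significant.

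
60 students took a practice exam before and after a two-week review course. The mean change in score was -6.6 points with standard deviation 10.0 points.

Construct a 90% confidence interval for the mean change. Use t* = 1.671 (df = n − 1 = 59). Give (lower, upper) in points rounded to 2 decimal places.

Paired design: SE = s_d/√n = 10.0/√60 = 1.2910.
t* = 1.671; margin of error = 1.671 × 1.2910 = 2.1573.
-6.6 ± 2.1573 → (-8.76, -4.44).

(-8.76, -4.44)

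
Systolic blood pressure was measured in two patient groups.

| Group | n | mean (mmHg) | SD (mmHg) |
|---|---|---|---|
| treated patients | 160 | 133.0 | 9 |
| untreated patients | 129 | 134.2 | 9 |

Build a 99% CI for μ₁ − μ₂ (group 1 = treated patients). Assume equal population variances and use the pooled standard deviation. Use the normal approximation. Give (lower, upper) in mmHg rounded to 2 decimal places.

Pooled variance s_p² = [159·9² + 128·9²] / (160+129−2) = 81.0000, so s_p = 9.0000.
SE_diff = s_p·√(1/n₁ + 1/n₂) = 9.0000·√(1/160 + 1/129) = 1.0650.
z* = 2.576; margin = 2.576 × 1.0650 = 2.7434.
Difference = 133.0 − 134.2 = -1.2000.
-1.2000 ± 2.7434 → (-3.94, 1.54).

(-3.94, 1.54)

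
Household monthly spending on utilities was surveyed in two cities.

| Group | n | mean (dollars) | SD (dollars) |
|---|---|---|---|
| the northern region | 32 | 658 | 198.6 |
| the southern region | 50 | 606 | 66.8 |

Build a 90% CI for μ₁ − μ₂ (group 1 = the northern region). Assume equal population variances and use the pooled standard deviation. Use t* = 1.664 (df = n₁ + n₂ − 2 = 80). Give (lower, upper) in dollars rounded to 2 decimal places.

Pooled variance s_p² = [31·198.6² + 49·66.8²] / (32+50−2) = 18016.8815, so s_p = 134.2270.
SE_diff = s_p·√(1/n₁ + 1/n₂) = 134.2270·√(1/32 + 1/50) = 30.3869.
t* = 1.664; margin = 1.664 × 30.3869 = 50.5638.
Difference = 658 − 606 = 52.0000.
52.0000 ± 50.5638 → (1.44, 102.56).

(1.44, 102.56)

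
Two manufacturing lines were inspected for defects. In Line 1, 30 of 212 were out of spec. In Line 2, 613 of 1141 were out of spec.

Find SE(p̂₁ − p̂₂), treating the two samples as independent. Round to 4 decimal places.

First, p̂₁ = 30/212 = 0.1415; p̂₂ = 613/1141 = 0.5372.
The two standard errors are √(0.1415×0.8585/212) = 0.02394 and √(0.5372×0.4628/1141) = 0.01476.
Because the samples are independent, SE_diff = √(0.02394² + 0.01476²) = 0.02812.

0.0281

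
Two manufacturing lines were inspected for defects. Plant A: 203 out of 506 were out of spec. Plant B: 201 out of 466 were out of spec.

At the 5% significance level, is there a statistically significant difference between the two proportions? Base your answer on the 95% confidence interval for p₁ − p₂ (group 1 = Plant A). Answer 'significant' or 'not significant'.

not significant

p̂₁ = 203/506 = 0.4012 and p̂₂ = 201/466 = 0.4313.
SE₁ = √(p̂₁(1−p̂₁)/n₁) = √(0.4012·0.5988/506) = 0.02179; SE₂ = √(0.4313·0.5687/466) = 0.02294.
Independent samples: SE of the difference = √(SE₁² + SE₂²) = √(0.0004748041 + 0.0005262436) = 0.03164.
z* for 95% confidence is 1.960, so the margin of error is 1.960 × 0.03164 = 0.06201.
Point estimate p̂₁ − p̂₂ = 0.4012 − 0.4313 = -0.0301.
-0.0301 ± 0.06201 → (-0.09211, 0.03191).
The interval (-0.09211, 0.03191) contains 0, so the difference is not significant.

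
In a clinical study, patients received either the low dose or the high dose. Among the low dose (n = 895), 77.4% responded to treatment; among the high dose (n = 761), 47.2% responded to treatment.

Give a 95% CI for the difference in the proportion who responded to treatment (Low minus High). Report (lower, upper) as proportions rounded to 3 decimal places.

(0.257, 0.347)

SE₁ = √(p̂₁(1−p̂₁)/n₁) = √(0.7740·0.2260/895) = 0.01398; SE₂ = √(0.4720·0.5280/761) = 0.01810.
Independent samples: SE of the difference = √(SE₁² + SE₂²) = √(0.0001954404 + 0.00032761) = 0.02287.
z* for 95% confidence is 1.960, so the margin of error is 1.960 × 0.02287 = 0.04483.
Point estimate p̂₁ − p̂₂ = 0.7740 − 0.4720 = 0.3020.
0.3020 ± 0.04483 → (0.257, 0.347).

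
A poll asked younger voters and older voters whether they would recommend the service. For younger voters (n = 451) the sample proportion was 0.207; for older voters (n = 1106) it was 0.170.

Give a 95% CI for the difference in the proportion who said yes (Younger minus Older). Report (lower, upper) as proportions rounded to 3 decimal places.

Each SE is √(p̂(1−p̂)/n): √(0.2070·0.7930/451) = 0.01908 and √(0.1700·0.8300/1106) = 0.01129.
SE(p̂₁ − p̂₂) = √(SE₁² + SE₂²) = √(0.0003640464 + 0.0001274641) = 0.02217, since the two samples are independent.
At 95% confidence z* = 1.960; margin = 1.960 × 0.02217 = 0.04345.
The difference is 0.2070 − 0.1700 = 0.0370, so the interval is 0.0370 ± 0.04345 = (-0.006, 0.080).

(-0.006, 0.080)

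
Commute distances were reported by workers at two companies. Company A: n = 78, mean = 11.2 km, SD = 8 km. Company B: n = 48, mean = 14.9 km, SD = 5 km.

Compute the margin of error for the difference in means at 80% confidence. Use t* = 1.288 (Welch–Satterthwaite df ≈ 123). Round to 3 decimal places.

Per-group SEs: s₁/√n₁ = 8/√78 = 0.9058, s₂/√n₂ = 5/√48 = 0.7217.
Unpooled SE of the difference: √(0.82047364 + 0.52085089) = 1.1582.
Margin of error = t* · SE = 1.288 × 1.1582 = 1.4918.

1.492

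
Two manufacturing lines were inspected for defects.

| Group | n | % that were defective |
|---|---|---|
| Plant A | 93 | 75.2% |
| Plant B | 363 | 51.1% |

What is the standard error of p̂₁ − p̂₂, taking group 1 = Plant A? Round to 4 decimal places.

Each SE is √(p̂(1−p̂)/n): √(0.7520·0.2480/93) = 0.04478 and √(0.5110·0.4890/363) = 0.02624.
SE(p̂₁ − p̂₂) = √(SE₁² + SE₂²) = √(0.0020052484 + 0.0006885376) = 0.05190, since the two samples are independent.

0.0519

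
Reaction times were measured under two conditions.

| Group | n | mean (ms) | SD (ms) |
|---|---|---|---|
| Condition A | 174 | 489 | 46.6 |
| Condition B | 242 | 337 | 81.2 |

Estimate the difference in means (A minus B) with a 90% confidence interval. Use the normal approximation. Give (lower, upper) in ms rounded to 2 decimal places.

Standard errors of each mean: 46.6/√174 = 3.5327 and 81.2/√242 = 5.2197.
SE(x̄₁ − x̄₂) = √(3.5327² + 5.2197²) = 6.3028 for independent samples with unequal variances.
With z* = 1.645, the margin is 1.645 × 6.3028 = 10.3681.
x̄₁ − x̄₂ = 489 − 337 = 152.0000; the interval is 152.0000 ± 10.3681 = (141.63, 162.37).

(141.63, 162.37)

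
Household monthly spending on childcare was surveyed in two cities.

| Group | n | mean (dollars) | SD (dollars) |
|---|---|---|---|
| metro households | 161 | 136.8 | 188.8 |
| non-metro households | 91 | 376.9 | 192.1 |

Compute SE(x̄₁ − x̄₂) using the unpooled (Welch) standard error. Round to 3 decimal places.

Standard errors of each mean: 188.8/√161 = 14.8795 and 192.1/√91 = 20.1376.
SE(x̄₁ − x̄₂) = √(14.8795² + 20.1376²) = 25.0384 for independent samples with unequal variances.

25.038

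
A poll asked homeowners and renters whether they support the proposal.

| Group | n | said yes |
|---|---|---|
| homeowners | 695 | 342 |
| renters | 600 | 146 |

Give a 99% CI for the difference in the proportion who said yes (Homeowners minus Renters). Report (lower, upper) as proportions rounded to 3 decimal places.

(0.182, 0.315)

p̂₁ = 342/695 = 0.4921 and p̂₂ = 146/600 = 0.2433.
SE₁ = √(p̂₁(1−p̂₁)/n₁) = √(0.4921·0.5079/695) = 0.01896; SE₂ = √(0.2433·0.7567/600) = 0.01752.
Independent samples: SE of the difference = √(SE₁² + SE₂²) = √(0.0003594816 + 0.0003069504) = 0.02582.
z* for 99% confidence is 2.576, so the margin of error is 2.576 × 0.02582 = 0.06651.
Point estimate p̂₁ − p̂₂ = 0.4921 − 0.2433 = 0.2488.
0.2488 ± 0.06651 → (0.182, 0.315).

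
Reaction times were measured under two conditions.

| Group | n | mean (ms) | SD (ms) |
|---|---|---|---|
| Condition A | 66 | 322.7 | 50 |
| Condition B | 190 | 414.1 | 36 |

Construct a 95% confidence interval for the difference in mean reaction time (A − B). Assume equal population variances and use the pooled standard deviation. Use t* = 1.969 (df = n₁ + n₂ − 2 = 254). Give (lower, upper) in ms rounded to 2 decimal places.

(-102.67, -80.13)

Pooled variance s_p² = [65·50² + 189·36²] / (66+190−2) = 1604.1102, so s_p = 40.0513.
SE_diff = s_p·√(1/n₁ + 1/n₂) = 40.0513·√(1/66 + 1/190) = 5.7225.
t* = 1.969; margin = 1.969 × 5.7225 = 11.2676.
Difference = 322.7 − 414.1 = -91.4000.
-91.4000 ± 11.2676 → (-102.67, -80.13).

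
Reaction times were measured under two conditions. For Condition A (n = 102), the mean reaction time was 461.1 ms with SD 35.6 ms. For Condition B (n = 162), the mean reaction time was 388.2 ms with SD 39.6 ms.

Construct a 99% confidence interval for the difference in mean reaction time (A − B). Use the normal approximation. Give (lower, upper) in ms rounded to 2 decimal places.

(60.79, 85.01)

SE₁ = s₁/√n₁ = 35.6/√102 = 3.5249; SE₂ = 39.6/√162 = 3.1113.
Independent samples, unequal variances: SE_diff = √(SE₁² + SE₂²) = √(12.42492001 + 9.68018769) = 4.7016.
z* = 2.576, so margin of error = 2.576 × 4.7016 = 12.1113.
Difference in means = 461.1 − 388.2 = 72.9000.
72.9000 ± 12.1113 → (60.79, 85.01).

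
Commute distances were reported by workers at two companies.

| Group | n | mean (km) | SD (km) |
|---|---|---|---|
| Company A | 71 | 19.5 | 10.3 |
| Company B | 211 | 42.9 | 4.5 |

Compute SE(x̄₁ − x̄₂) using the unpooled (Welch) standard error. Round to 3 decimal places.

1.261

SE₁ = s₁/√n₁ = 10.3/√71 = 1.2224; SE₂ = 4.5/√211 = 0.3098.
Independent samples, unequal variances: SE_diff = √(SE₁² + SE₂²) = √(1.49426176 + 0.09597604) = 1.2610.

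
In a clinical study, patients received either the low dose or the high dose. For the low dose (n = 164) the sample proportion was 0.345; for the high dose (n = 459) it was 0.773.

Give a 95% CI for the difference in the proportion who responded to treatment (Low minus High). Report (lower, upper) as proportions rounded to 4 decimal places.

(-0.5102, -0.3458)

Each SE is √(p̂(1−p̂)/n): √(0.3450·0.6550/164) = 0.03712 and √(0.7730·0.2270/459) = 0.01955.
SE(p̂₁ − p̂₂) = √(SE₁² + SE₂²) = √(0.0013778944 + 0.0003822025) = 0.04195, since the two samples are independent.
At 95% confidence z* = 1.960; margin = 1.960 × 0.04195 = 0.08222.
The difference is 0.3450 − 0.7730 = -0.4280, so the interval is -0.4280 ± 0.08222 = (-0.5102, -0.3458).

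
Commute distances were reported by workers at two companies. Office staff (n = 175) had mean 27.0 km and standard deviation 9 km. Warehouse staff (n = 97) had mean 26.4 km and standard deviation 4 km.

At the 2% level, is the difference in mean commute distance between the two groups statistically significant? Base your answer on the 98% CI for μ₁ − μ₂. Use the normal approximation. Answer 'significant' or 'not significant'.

not significant

Standard errors of each mean: 9/√175 = 0.6803 and 4/√97 = 0.4061.
SE(x̄₁ − x̄₂) = √(0.6803² + 0.4061²) = 0.7923 for independent samples with unequal variances.
With z* = 2.326, the margin is 2.326 × 0.7923 = 1.8429.
x̄₁ − x̄₂ = 27.0 − 26.4 = 0.6000; the interval is 0.6000 ± 1.8429 = (-1.2429, 2.4429).
The interval (-1.2429, 2.4429) contains 0, so the difference is not significant.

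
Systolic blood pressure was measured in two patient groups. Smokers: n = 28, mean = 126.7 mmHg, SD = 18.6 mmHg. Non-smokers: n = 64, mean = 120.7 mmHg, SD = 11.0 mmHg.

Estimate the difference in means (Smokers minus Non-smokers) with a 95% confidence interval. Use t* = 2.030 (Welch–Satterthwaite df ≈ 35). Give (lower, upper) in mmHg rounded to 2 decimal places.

(-1.66, 13.66)

Per-group SEs: s₁/√n₁ = 18.6/√28 = 3.5151, s₂/√n₂ = 11.0/√64 = 1.3750.
Unpooled SE of the difference: √(12.35592801 + 1.890625) = 3.7745.
Margin of error = t* · SE = 2.030 × 3.7745 = 7.6622.
x̄₁ − x̄₂ = 126.7 − 120.7 = 6.0000.
CI: 6.0000 ± 7.6622 = (-1.66, 13.66).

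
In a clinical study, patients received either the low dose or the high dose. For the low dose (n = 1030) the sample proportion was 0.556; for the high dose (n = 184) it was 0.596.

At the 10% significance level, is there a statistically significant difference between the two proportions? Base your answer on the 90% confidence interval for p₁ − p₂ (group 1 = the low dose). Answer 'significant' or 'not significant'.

not significant

The two standard errors are √(0.5560×0.4440/1030) = 0.01548 and √(0.5960×0.4040/184) = 0.03617.
Because the samples are independent, SE_diff = √(0.01548² + 0.03617²) = 0.03934.
Using z* = 1.645 for 90%, ME = 1.645 × 0.03934 = 0.06471.
p̂₁ − p̂₂ = -0.0400; interval -0.0400 ± 0.06471 gives (-0.10471, 0.02471).
The interval (-0.10471, 0.02471) contains 0, so the difference is not significant.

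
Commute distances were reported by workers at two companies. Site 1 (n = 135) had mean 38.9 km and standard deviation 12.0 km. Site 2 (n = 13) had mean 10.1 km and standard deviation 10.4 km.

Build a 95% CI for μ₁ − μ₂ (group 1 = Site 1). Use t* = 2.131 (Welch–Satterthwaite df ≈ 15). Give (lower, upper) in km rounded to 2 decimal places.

Standard errors of each mean: 12.0/√135 = 1.0328 and 10.4/√13 = 2.8844.
SE(x̄₁ − x̄₂) = √(1.0328² + 2.8844²) = 3.0637 for independent samples with unequal variances.
With t* = 2.131, the margin is 2.131 × 3.0637 = 6.5287.
x̄₁ − x̄₂ = 38.9 − 10.1 = 28.8000; the interval is 28.8000 ± 6.5287 = (22.27, 35.33).

(22.27, 35.33)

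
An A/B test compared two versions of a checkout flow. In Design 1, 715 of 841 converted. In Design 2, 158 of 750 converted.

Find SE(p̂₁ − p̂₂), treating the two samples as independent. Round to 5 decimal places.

p̂₁ = 715/841 = 0.8502 and p̂₂ = 158/750 = 0.2107.
SE₁ = √(p̂₁(1−p̂₁)/n₁) = √(0.8502·0.1498/841) = 0.01231; SE₂ = √(0.2107·0.7893/750) = 0.01489.
Independent samples: SE of the difference = √(SE₁² + SE₂²) = √(0.0001515361 + 0.0002217121) = 0.01932.

0.01932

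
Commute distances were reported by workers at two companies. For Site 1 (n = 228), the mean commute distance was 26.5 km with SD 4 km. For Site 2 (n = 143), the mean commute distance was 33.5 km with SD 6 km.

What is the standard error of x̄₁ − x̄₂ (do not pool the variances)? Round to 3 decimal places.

0.567

SE₁ = s₁/√n₁ = 4/√228 = 0.2649; SE₂ = 6/√143 = 0.5017.
Independent samples, unequal variances: SE_diff = √(SE₁² + SE₂²) = √(0.07017201 + 0.25170289) = 0.5673.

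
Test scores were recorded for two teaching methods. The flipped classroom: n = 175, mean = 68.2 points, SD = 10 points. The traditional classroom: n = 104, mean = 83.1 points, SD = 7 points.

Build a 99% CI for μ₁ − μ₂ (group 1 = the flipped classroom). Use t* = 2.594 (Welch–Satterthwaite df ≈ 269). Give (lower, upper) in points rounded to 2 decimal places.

SE₁ = s₁/√n₁ = 10/√175 = 0.7559; SE₂ = 7/√104 = 0.6864.
Independent samples, unequal variances: SE_diff = √(SE₁² + SE₂²) = √(0.57138481 + 0.47114496) = 1.0210.
t* = 2.594, so margin of error = 2.594 × 1.0210 = 2.6485.
Difference in means = 68.2 − 83.1 = -14.9000.
-14.9000 ± 2.6485 → (-17.55, -12.25).

(-17.55, -12.25)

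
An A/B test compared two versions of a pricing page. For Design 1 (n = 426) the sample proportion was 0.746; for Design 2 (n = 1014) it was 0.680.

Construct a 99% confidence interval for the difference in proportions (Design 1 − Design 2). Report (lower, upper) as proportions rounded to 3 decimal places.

Each SE is √(p̂(1−p̂)/n): √(0.7460·0.2540/426) = 0.02109 and √(0.6800·0.3200/1014) = 0.01465.
SE(p̂₁ − p̂₂) = √(SE₁² + SE₂²) = √(0.0004447881 + 0.0002146225) = 0.02568, since the two samples are independent.
At 99% confidence z* = 2.576; margin = 2.576 × 0.02568 = 0.06615.
The difference is 0.7460 − 0.6800 = 0.0660, so the interval is 0.0660 ± 0.06615 = (0.000, 0.132).

(0.000, 0.132)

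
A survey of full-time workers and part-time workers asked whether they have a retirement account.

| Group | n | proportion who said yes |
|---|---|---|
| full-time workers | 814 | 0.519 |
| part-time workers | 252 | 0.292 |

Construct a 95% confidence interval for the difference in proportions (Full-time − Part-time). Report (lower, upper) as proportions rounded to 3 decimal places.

The two standard errors are √(0.5190×0.4810/814) = 0.01751 and √(0.2920×0.7080/252) = 0.02864.
Because the samples are independent, SE_diff = √(0.01751² + 0.02864²) = 0.03357.
Using z* = 1.960 for 95%, ME = 1.960 × 0.03357 = 0.06580.
p̂₁ − p̂₂ = 0.2270; interval 0.2270 ± 0.06580 gives (0.161, 0.293).

(0.161, 0.293)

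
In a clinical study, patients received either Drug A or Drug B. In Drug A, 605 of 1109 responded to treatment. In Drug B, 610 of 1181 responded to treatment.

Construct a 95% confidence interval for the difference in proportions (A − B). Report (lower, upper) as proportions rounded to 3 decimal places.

(-0.012, 0.070)

First, p̂₁ = 605/1109 = 0.5455; p̂₂ = 610/1181 = 0.5165.
The two standard errors are √(0.5455×0.4545/1109) = 0.01495 and √(0.5165×0.4835/1181) = 0.01454.
Because the samples are independent, SE_diff = √(0.01495² + 0.01454²) = 0.02085.
Using z* = 1.960 for 95%, ME = 1.960 × 0.02085 = 0.04087.
p̂₁ − p̂₂ = 0.0290; interval 0.0290 ± 0.04087 gives (-0.012, 0.070).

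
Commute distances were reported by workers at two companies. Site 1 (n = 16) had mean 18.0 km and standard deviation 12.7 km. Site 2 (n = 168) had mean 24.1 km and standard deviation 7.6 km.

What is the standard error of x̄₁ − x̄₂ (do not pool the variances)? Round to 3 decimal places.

3.229

SE₁ = s₁/√n₁ = 12.7/√16 = 3.1750; SE₂ = 7.6/√168 = 0.5864.
Independent samples, unequal variances: SE_diff = √(SE₁² + SE₂²) = √(10.080625 + 0.34386496) = 3.2287.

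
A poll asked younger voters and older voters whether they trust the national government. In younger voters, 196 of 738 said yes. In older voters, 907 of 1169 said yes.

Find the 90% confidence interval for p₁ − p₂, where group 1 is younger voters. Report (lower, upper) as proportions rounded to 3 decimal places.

(-0.544, -0.477)

Sample proportions: 196/738 = 0.2656, 907/1169 = 0.7759.
Each SE is √(p̂(1−p̂)/n): √(0.2656·0.7344/738) = 0.01626 and √(0.7759·0.2241/1169) = 0.01220.
SE(p̂₁ − p̂₂) = √(SE₁² + SE₂²) = √(0.0002643876 + 0.00014884) = 0.02033, since the two samples are independent.
At 90% confidence z* = 1.645; margin = 1.645 × 0.02033 = 0.03344.
The difference is 0.2656 − 0.7759 = -0.5103, so the interval is -0.5103 ± 0.03344 = (-0.544, -0.477).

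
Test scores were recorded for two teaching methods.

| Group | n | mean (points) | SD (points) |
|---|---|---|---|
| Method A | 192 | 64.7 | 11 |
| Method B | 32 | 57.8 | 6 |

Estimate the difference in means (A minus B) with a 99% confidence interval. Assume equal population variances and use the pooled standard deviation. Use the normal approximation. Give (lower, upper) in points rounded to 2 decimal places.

s_p = √[((n₁−1)s₁² + (n₂−1)s₂²)/(n₁+n₂−2)] = √[(191·11² + 31·6²)/222] = 10.4466.
SE = 10.4466·√(1/192 + 1/32) = 1.9947.
With z* = 2.576, margin = 2.576 × 1.9947 = 5.1383.
x̄₁ − x̄₂ = 64.7 − 57.8 = 6.9000; interval 6.9000 ± 5.1383 = (1.76, 12.04).

(1.76, 12.04)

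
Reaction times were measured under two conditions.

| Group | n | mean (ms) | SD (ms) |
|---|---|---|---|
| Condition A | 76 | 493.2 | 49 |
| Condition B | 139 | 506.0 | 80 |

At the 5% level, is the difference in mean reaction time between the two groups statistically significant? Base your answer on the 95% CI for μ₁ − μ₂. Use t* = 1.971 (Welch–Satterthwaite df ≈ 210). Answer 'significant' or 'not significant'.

Standard errors of each mean: 49/√76 = 5.6207 and 80/√139 = 6.7855.
SE(x̄₁ − x̄₂) = √(5.6207² + 6.7855²) = 8.8111 for independent samples with unequal variances.
With t* = 1.971, the margin is 1.971 × 8.8111 = 17.3667.
x̄₁ − x̄₂ = 493.2 − 506.0 = -12.8000; the interval is -12.8000 ± 17.3667 = (-30.1667, 4.5667).
The interval (-30.1667, 4.5667) contains 0, so the difference is not significant.

not significant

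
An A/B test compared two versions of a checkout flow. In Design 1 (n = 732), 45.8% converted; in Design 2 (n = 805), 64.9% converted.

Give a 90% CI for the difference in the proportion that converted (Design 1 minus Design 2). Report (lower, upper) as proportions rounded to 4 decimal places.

Each SE is √(p̂(1−p̂)/n): √(0.4580·0.5420/732) = 0.01842 and √(0.6490·0.3510/805) = 0.01682.
SE(p̂₁ − p̂₂) = √(SE₁² + SE₂²) = √(0.0003392964 + 0.0002829124) = 0.02494, since the two samples are independent.
At 90% confidence z* = 1.645; margin = 1.645 × 0.02494 = 0.04103.
The difference is 0.4580 − 0.6490 = -0.1910, so the interval is -0.1910 ± 0.04103 = (-0.2320, -0.1500).

(-0.2320, -0.1500)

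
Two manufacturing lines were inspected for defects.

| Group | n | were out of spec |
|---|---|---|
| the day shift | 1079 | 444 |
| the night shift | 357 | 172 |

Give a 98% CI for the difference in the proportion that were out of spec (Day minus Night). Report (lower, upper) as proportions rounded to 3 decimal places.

p̂₁ = 444/1079 = 0.4115 and p̂₂ = 172/357 = 0.4818.
SE₁ = √(p̂₁(1−p̂₁)/n₁) = √(0.4115·0.5885/1079) = 0.01498; SE₂ = √(0.4818·0.5182/357) = 0.02645.
Independent samples: SE of the difference = √(SE₁² + SE₂²) = √(0.0002244004 + 0.0006996025) = 0.03040.
z* for 98% confidence is 2.326, so the margin of error is 2.326 × 0.03040 = 0.07071.
Point estimate p̂₁ − p̂₂ = 0.4115 − 0.4818 = -0.0703.
-0.0703 ± 0.07071 → (-0.141, 0.000).

(-0.141, 0.000)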